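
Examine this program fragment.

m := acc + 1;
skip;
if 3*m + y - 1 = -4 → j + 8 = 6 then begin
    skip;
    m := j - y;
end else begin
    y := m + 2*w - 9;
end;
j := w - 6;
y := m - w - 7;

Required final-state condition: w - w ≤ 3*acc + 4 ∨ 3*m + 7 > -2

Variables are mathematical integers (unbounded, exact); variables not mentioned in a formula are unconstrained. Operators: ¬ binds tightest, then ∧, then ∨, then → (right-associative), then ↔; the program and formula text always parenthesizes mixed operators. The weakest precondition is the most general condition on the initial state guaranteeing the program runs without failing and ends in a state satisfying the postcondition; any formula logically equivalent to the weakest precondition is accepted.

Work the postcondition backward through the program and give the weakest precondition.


Working backward. After the program, the postcondition w - w ≤ 3*acc + 4 ∨ 3*m + 7 > -2 must hold; in canonical form it is 3*acc ≥ -4 ∨ 3*m > -9.
Before y := m - w - 7: 3*acc ≥ -4 ∨ 3*m > -9
Before j := w - 6: 3*acc ≥ -4 ∨ 3*m > -9
Then branch requires 3*acc ≥ -4 ∨ 3*j > 3*y - 9; else branch requires 3*acc ≥ -4 ∨ 3*m > -9.
Before the if: ((3*m + y = -3 → j = -2) → (3*acc ≥ -4 ∨ 3*j > 3*y - 9)) ∧ ((¬(3*m + y = -3 → j = -2)) → (3*acc ≥ -4 ∨ 3*m > -9))
Before skip: ((3*m + y = -3 → j = -2) → (3*acc ≥ -4 ∨ 3*j > 3*y - 9)) ∧ ((¬(3*m + y = -3 → j = -2)) → (3*acc ≥ -4 ∨ 3*m > -9))
Before m := acc + 1: ((3*acc + y = -6 → j = -2) → (3*acc ≥ -4 ∨ 3*j > 3*y - 9)) ∧ ((¬(3*acc + y = -6 → j = -2)) → (3*acc ≥ -4 ∨ 3*acc > -12))
Answer: WP = ((3*acc + y = -6 → j = -2) → (3*acc ≥ -4 ∨ 3*j > 3*y - 9)) ∧ ((¬(3*acc + y = -6 → j = -2)) → (3*acc ≥ -4 ∨ 3*acc > -12))


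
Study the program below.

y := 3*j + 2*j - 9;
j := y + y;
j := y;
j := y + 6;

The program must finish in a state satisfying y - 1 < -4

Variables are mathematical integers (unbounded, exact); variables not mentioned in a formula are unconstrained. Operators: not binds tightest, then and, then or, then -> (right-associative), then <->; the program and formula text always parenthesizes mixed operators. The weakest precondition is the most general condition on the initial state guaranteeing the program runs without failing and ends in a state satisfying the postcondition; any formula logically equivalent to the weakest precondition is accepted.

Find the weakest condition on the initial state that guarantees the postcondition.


Working backward. After the program, the postcondition y - 1 < -4 must hold; in canonical form it is y < -3.
Before j := y + 6: y < -3
Before j := y: y < -3
Before j := y + y: y < -3
Before y := 3*j + 2*j - 9: 5*j < 6
Answer: WP = 5*j < 6


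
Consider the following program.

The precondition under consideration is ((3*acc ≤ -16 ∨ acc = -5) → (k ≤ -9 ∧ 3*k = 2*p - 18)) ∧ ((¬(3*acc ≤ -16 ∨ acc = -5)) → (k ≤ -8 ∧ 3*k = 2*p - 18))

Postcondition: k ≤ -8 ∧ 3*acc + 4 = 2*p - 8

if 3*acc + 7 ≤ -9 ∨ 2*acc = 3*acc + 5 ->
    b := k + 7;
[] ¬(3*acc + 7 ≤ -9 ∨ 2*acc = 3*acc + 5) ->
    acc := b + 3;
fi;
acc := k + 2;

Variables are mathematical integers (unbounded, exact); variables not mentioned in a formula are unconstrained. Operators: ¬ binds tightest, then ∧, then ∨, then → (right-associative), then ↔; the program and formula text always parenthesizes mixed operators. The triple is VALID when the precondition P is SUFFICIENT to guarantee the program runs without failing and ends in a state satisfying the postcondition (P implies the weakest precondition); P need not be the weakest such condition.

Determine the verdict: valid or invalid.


Working backward. After the program, the postcondition k ≤ -8 ∧ 3*acc + 4 = 2*p - 8 must hold; in canonical form it is k ≤ -8 ∧ 3*acc = 2*p - 12.
Before acc := k + 2: k ≤ -8 ∧ 3*k = 2*p - 18
Then branch requires k ≤ -8 ∧ 3*k = 2*p - 18; else branch requires k ≤ -8 ∧ 3*k = 2*p - 18.
Before the if: ((3*acc ≤ -16 ∨ acc = -5) → (k ≤ -8 ∧ 3*k = 2*p - 18)) ∧ ((¬(3*acc ≤ -16 ∨ acc = -5)) → (k ≤ -8 ∧ 3*k = 2*p - 18))
The weakest precondition is ((3*acc ≤ -16 ∨ acc = -5) → (k ≤ -8 ∧ 3*k = 2*p - 18)) ∧ ((¬(3*acc ≤ -16 ∨ acc = -5)) → (k ≤ -8 ∧ 3*k = 2*p - 18)).
Check whether ((3*acc ≤ -16 ∨ acc = -5) → (k ≤ -9 ∧ 3*k = 2*p - 18)) ∧ ((¬(3*acc ≤ -16 ∨ acc = -5)) → (k ≤ -8 ∧ 3*k = 2*p - 18)) implies it.
Every state satisfying the precondition satisfies the weakest precondition: the implication holds.
Answer: valid


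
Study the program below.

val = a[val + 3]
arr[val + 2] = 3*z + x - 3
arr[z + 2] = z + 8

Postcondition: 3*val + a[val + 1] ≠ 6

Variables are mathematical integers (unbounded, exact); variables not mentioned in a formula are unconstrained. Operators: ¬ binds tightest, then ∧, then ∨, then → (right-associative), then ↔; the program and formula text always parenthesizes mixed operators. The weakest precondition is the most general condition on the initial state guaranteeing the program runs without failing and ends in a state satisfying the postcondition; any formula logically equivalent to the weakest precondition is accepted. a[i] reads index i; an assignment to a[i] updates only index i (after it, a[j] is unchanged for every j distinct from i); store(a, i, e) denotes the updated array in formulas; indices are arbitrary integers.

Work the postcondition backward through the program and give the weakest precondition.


Working backward. After the program, the postcondition 3*val + a[val + 1] ≠ 6 must hold; in canonical form it is a[val + 1] + 3*val ≠ 6.
Before arr[z + 2] := z + 8: a[val + 1] + 3*val ≠ 6
Before arr[val + 2] := 3*z + x - 3: a[val + 1] + 3*val ≠ 6
Before val := a[val + 3]: a[a[val + 3] + 1] + 3*a[val + 3] ≠ 6
Answer: WP = a[a[val + 3] + 1] + 3*a[val + 3] ≠ 6


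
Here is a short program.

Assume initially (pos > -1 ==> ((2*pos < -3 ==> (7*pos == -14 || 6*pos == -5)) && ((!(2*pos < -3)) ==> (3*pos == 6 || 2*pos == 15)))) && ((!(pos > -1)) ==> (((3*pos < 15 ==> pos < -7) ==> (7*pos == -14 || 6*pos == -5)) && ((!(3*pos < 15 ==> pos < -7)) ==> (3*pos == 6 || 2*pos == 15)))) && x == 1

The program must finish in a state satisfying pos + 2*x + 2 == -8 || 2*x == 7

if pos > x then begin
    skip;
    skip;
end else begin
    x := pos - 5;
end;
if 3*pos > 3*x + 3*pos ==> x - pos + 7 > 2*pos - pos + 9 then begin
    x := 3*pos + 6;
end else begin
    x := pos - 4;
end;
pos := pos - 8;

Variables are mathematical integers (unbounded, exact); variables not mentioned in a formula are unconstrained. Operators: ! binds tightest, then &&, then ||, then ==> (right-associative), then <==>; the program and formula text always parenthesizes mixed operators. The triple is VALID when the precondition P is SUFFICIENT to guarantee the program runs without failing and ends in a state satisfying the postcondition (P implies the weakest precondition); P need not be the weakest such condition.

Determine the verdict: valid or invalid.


Working backward. After the program, the postcondition pos + 2*x + 2 == -8 || 2*x == 7 must hold; in canonical form it is pos + 2*x == -10 || 2*x == 7.
Before pos := pos - 8: pos + 2*x == -2 || 2*x == 7
Then branch requires 7*pos == -14 || 6*pos == -5; else branch requires 3*pos == 6 || 2*pos == 15.
Before the if: ((3*x < 0 ==> x > 2*pos + 2) ==> (7*pos == -14 || 6*pos == -5)) && ((!(3*x < 0 ==> x > 2*pos + 2)) ==> (3*pos == 6 || 2*pos == 15))
Then branch requires ((3*x < 0 ==> x > 2*pos + 2) ==> (7*pos == -14 || 6*pos == -5)) && ((!(3*x < 0 ==> x > 2*pos + 2)) ==> (3*pos == 6 || 2*pos == 15)); else branch requires ((3*pos < 15 ==> pos < -7) ==> (7*pos == -14 || 6*pos == -5)) && ((!(3*pos < 15 ==> pos < -7)) ==> (3*pos == 6 || 2*pos == 15)).
Before the if: (pos > x ==> (((3*x < 0 ==> x > 2*pos + 2) ==> (7*pos == -14 || 6*pos == -5)) && ((!(3*x < 0 ==> x > 2*pos + 2)) ==> (3*pos == 6 || 2*pos == 15)))) && ((!(pos > x)) ==> (((3*pos < 15 ==> pos < -7) ==> (7*pos == -14 || 6*pos == -5)) && ((!(3*pos < 15 ==> pos < -7)) ==> (3*pos == 6 || 2*pos == 15))))
The weakest precondition is (pos > x ==> (((3*x < 0 ==> x > 2*pos + 2) ==> (7*pos == -14 || 6*pos == -5)) && ((!(3*x < 0 ==> x > 2*pos + 2)) ==> (3*pos == 6 || 2*pos == 15)))) && ((!(pos > x)) ==> (((3*pos < 15 ==> pos < -7) ==> (7*pos == -14 || 6*pos == -5)) && ((!(3*pos < 15 ==> pos < -7)) ==> (3*pos == 6 || 2*pos == 15)))).
Check whether (pos > -1 ==> ((2*pos < -3 ==> (7*pos == -14 || 6*pos == -5)) && ((!(2*pos < -3)) ==> (3*pos == 6 || 2*pos == 15)))) && ((!(pos > -1)) ==> (((3*pos < 15 ==> pos < -7) ==> (7*pos == -14 || 6*pos == -5)) && ((!(3*pos < 15 ==> pos < -7)) ==> (3*pos == 6 || 2*pos == 15)))) && x == 1 implies it.
Countermodel: at the initial state pos = 2, x = 1, the precondition holds but the weakest precondition fails.
Answer: invalid


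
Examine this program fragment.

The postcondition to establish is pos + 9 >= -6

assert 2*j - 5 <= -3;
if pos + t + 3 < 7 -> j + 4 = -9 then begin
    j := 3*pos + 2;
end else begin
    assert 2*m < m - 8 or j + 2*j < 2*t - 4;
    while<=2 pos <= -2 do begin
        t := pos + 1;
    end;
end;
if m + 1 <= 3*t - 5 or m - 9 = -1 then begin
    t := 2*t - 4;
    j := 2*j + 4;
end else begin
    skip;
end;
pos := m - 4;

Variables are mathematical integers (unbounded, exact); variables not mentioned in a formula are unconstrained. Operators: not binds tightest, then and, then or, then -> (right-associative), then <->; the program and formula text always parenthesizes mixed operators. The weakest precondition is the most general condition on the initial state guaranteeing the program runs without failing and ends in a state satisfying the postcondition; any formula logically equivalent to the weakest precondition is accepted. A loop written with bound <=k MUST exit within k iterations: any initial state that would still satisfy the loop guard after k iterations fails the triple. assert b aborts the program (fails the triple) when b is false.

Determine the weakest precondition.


Working backward. After the program, the postcondition pos + 9 >= -6 must hold; in canonical form it is pos >= -15.
Before pos := m - 4: m >= -11
Then branch requires m >= -11; else branch requires m >= -11.
Before the if: ((m <= 3*t - 6 or m = 8) -> m >= -11) and ((not (m <= 3*t - 6 or m = 8)) -> m >= -11)
Then branch requires ((m <= 3*t - 6 or m = 8) -> m >= -11) and ((not (m <= 3*t - 6 or m = 8)) -> m >= -11); else branch requires (m < -8 or 3*j < 2*t - 4) and (pos <= -2 -> ((pos <= -2 -> ((not (pos <= -2)) and ((m <= 3*pos - 3 or m = 8) -> m >= -11) and ((not (m <= 3*pos - 3 or m = 8)) -> m >= -11))) and ((not (pos <= -2)) -> (((m <= 3*pos - 3 or m = 8) -> m >= -11) and ((not (m <= 3*pos - 3 or m = 8)) -> m >= -11))))) and ((not (pos <= -2)) -> (((m <= 3*t - 6 or m = 8) -> m >= -11) and ((not (m <= 3*t - 6 or m = 8)) -> m >= -11))).
Before the if: ((pos + t < 4 -> j = -13) -> (((m <= 3*t - 6 or m = 8) -> m >= -11) and ((not (m <= 3*t - 6 or m = 8)) -> m >= -11))) and ((not (pos + t < 4 -> j = -13)) -> ((m < -8 or 3*j < 2*t - 4) and (pos <= -2 -> ((pos <= -2 -> ((not (pos <= -2)) and ((m <= 3*pos - 3 or m = 8) -> m >= -11) and ((not (m <= 3*pos - 3 or m = 8)) -> m >= -11))) and ((not (pos <= -2)) -> (((m <= 3*pos - 3 or m = 8) -> m >= -11) and ((not (m <= 3*pos - 3 or m = 8)) -> m >= -11))))) and ((not (pos <= -2)) -> (((m <= 3*t - 6 or m = 8) -> m >= -11) and ((not (m <= 3*t - 6 or m = 8)) -> m >= -11)))))
Before assert 2*j - 5 <= -3: 2*j <= 2 and ((pos + t < 4 -> j = -13) -> (((m <= 3*t - 6 or m = 8) -> m >= -11) and ((not (m <= 3*t - 6 or m = 8)) -> m >= -11))) and ((not (pos + t < 4 -> j = -13)) -> ((m < -8 or 3*j < 2*t - 4) and (pos <= -2 -> ((pos <= -2 -> ((not (pos <= -2)) and ((m <= 3*pos - 3 or m = 8) -> m >= -11) and ((not (m <= 3*pos - 3 or m = 8)) -> m >= -11))) and ((not (pos <= -2)) -> (((m <= 3*pos - 3 or m = 8) -> m >= -11) and ((not (m <= 3*pos - 3 or m = 8)) -> m >= -11))))) and ((not (pos <= -2)) -> (((m <= 3*t - 6 or m = 8) -> m >= -11) and ((not (m <= 3*t - 6 or m = 8)) -> m >= -11)))))
Answer: WP = 2*j <= 2 and ((pos + t < 4 -> j = -13) -> (((m <= 3*t - 6 or m = 8) -> m >= -11) and ((not (m <= 3*t - 6 or m = 8)) -> m >= -11))) and ((not (pos + t < 4 -> j = -13)) -> ((m < -8 or 3*j < 2*t - 4) and (pos <= -2 -> ((pos <= -2 -> ((not (pos <= -2)) and ((m <= 3*pos - 3 or m = 8) -> m >= -11) and ((not (m <= 3*pos - 3 or m = 8)) -> m >= -11))) and ((not (pos <= -2)) -> (((m <= 3*pos - 3 or m = 8) -> m >= -11) and ((not (m <= 3*pos - 3 or m = 8)) -> m >= -11))))) and ((not (pos <= -2)) -> (((m <= 3*t - 6 or m = 8) -> m >= -11) and ((not (m <= 3*t - 6 or m = 8)) -> m >= -11)))))


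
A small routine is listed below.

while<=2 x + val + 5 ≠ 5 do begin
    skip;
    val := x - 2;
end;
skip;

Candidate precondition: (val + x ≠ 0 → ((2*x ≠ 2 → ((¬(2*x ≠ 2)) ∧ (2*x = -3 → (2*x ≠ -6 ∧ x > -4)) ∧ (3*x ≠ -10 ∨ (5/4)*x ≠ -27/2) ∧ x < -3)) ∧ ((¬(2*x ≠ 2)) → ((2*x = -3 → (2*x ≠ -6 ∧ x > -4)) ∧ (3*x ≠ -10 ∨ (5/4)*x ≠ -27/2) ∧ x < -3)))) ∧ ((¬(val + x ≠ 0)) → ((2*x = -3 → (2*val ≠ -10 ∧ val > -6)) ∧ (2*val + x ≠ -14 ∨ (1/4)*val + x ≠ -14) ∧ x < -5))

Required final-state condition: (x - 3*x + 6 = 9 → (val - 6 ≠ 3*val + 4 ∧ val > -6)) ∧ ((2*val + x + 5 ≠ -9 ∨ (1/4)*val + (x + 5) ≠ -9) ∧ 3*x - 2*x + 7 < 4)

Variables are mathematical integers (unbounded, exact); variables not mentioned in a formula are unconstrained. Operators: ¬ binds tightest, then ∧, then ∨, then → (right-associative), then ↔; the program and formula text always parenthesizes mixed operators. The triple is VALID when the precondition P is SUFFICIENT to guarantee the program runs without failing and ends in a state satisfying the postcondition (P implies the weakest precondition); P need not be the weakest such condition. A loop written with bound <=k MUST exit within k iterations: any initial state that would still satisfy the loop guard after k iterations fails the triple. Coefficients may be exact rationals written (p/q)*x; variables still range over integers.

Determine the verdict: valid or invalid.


Working backward. After the program, the postcondition (x - 3*x + 6 = 9 → (val - 6 ≠ 3*val + 4 ∧ val > -6)) ∧ ((2*val + x + 5 ≠ -9 ∨ (1/4)*val + (x + 5) ≠ -9) ∧ 3*x - 2*x + 7 < 4) must hold; in canonical form it is (2*x = -3 → (2*val ≠ -10 ∧ val > -6)) ∧ (2*val + x ≠ -14 ∨ (1/4)*val + x ≠ -14) ∧ x < -3.
Before skip: (2*x = -3 → (2*val ≠ -10 ∧ val > -6)) ∧ (2*val + x ≠ -14 ∨ (1/4)*val + x ≠ -14) ∧ x < -3
Before the loop (bound <=2), unroll the exhaustion recursion (WP_0 = exit-now case; WP_j = one more guarded iteration, up to j = 2):
  WP_0: (¬(val + x ≠ 0)) ∧ (2*x = -3 → (2*val ≠ -10 ∧ val > -6)) ∧ (2*val + x ≠ -14 ∨ (1/4)*val + x ≠ -14) ∧ x < -3
  WP_1: (val + x ≠ 0 → ((¬(2*x ≠ 2)) ∧ (2*x = -3 → (2*x ≠ -6 ∧ x > -4)) ∧ (3*x ≠ -10 ∨ (5/4)*x ≠ -27/2) ∧ x < -3)) ∧ ((¬(val + x ≠ 0)) → ((2*x = -3 → (2*val ≠ -10 ∧ val > -6)) ∧ (2*val + x ≠ -14 ∨ (1/4)*val + x ≠ -14) ∧ x < -3))
  WP_2: (val + x ≠ 0 → ((2*x ≠ 2 → ((¬(2*x ≠ 2)) ∧ (2*x = -3 → (2*x ≠ -6 ∧ x > -4)) ∧ (3*x ≠ -10 ∨ (5/4)*x ≠ -27/2) ∧ x < -3)) ∧ ((¬(2*x ≠ 2)) → ((2*x = -3 → (2*x ≠ -6 ∧ x > -4)) ∧ (3*x ≠ -10 ∨ (5/4)*x ≠ -27/2) ∧ x < -3)))) ∧ ((¬(val + x ≠ 0)) → ((2*x = -3 → (2*val ≠ -10 ∧ val > -6)) ∧ (2*val + x ≠ -14 ∨ (1/4)*val + x ≠ -14) ∧ x < -3))
So before the loop: (val + x ≠ 0 → ((2*x ≠ 2 → ((¬(2*x ≠ 2)) ∧ (2*x = -3 → (2*x ≠ -6 ∧ x > -4)) ∧ (3*x ≠ -10 ∨ (5/4)*x ≠ -27/2) ∧ x < -3)) ∧ ((¬(2*x ≠ 2)) → ((2*x = -3 → (2*x ≠ -6 ∧ x > -4)) ∧ (3*x ≠ -10 ∨ (5/4)*x ≠ -27/2) ∧ x < -3)))) ∧ ((¬(val + x ≠ 0)) → ((2*x = -3 → (2*val ≠ -10 ∧ val > -6)) ∧ (2*val + x ≠ -14 ∨ (1/4)*val + x ≠ -14) ∧ x < -3))
The weakest precondition is (val + x ≠ 0 → ((2*x ≠ 2 → ((¬(2*x ≠ 2)) ∧ (2*x = -3 → (2*x ≠ -6 ∧ x > -4)) ∧ (3*x ≠ -10 ∨ (5/4)*x ≠ -27/2) ∧ x < -3)) ∧ ((¬(2*x ≠ 2)) → ((2*x = -3 → (2*x ≠ -6 ∧ x > -4)) ∧ (3*x ≠ -10 ∨ (5/4)*x ≠ -27/2) ∧ x < -3)))) ∧ ((¬(val + x ≠ 0)) → ((2*x = -3 → (2*val ≠ -10 ∧ val > -6)) ∧ (2*val + x ≠ -14 ∨ (1/4)*val + x ≠ -14) ∧ x < -3)).
Check whether (val + x ≠ 0 → ((2*x ≠ 2 → ((¬(2*x ≠ 2)) ∧ (2*x = -3 → (2*x ≠ -6 ∧ x > -4)) ∧ (3*x ≠ -10 ∨ (5/4)*x ≠ -27/2) ∧ x < -3)) ∧ ((¬(2*x ≠ 2)) → ((2*x = -3 → (2*x ≠ -6 ∧ x > -4)) ∧ (3*x ≠ -10 ∨ (5/4)*x ≠ -27/2) ∧ x < -3)))) ∧ ((¬(val + x ≠ 0)) → ((2*x = -3 → (2*val ≠ -10 ∧ val > -6)) ∧ (2*val + x ≠ -14 ∨ (1/4)*val + x ≠ -14) ∧ x < -5)) implies it.
Every state satisfying the precondition satisfies the weakest precondition: the implication holds.
Answer: valid


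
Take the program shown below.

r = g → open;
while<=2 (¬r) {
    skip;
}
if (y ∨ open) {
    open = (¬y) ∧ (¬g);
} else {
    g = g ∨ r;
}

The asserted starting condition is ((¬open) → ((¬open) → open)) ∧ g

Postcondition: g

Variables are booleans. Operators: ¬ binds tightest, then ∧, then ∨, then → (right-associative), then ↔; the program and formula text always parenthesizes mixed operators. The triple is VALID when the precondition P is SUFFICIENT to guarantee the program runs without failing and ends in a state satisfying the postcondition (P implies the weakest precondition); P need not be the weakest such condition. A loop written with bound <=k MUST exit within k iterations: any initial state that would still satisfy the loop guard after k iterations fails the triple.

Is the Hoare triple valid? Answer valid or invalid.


Working backward. After the program, g must hold.
Then branch requires g; else branch requires g ∨ r.
Before the if: ((y ∨ open) → g) ∧ ((¬(y ∨ open)) → (g ∨ r))
Before the loop (bound <=2), unroll the exhaustion recursion (WP_0 = exit-now case; WP_j = one more guarded iteration, up to j = 2):
  WP_0: r ∧ ((y ∨ open) → g) ∧ ((¬(y ∨ open)) → (g ∨ r))
  WP_1: ((¬r) → (r ∧ ((y ∨ open) → g) ∧ ((¬(y ∨ open)) → (g ∨ r)))) ∧ (r → (((y ∨ open) → g) ∧ ((¬(y ∨ open)) → (g ∨ r))))
  WP_2: ((¬r) → (((¬r) → (r ∧ ((y ∨ open) → g) ∧ ((¬(y ∨ open)) → (g ∨ r)))) ∧ (r → (((y ∨ open) → g) ∧ ((¬(y ∨ open)) → (g ∨ r)))))) ∧ (r → (((y ∨ open) → g) ∧ ((¬(y ∨ open)) → (g ∨ r))))
So before the loop: ((¬r) → (((¬r) → (r ∧ ((y ∨ open) → g) ∧ ((¬(y ∨ open)) → (g ∨ r)))) ∧ (r → (((y ∨ open) → g) ∧ ((¬(y ∨ open)) → (g ∨ r)))))) ∧ (r → (((y ∨ open) → g) ∧ ((¬(y ∨ open)) → (g ∨ r))))
Before r := g → open: ((¬(g → open)) → (((¬(g → open)) → ((g → open) ∧ ((y ∨ open) → g) ∧ ((¬(y ∨ open)) → (g ∨ (g → open))))) ∧ ((g → open) → (((y ∨ open) → g) ∧ ((¬(y ∨ open)) → (g ∨ (g → open))))))) ∧ ((g → open) → (((y ∨ open) → g) ∧ ((¬(y ∨ open)) → (g ∨ (g → open)))))
The weakest precondition is ((¬(g → open)) → (((¬(g → open)) → ((g → open) ∧ ((y ∨ open) → g) ∧ ((¬(y ∨ open)) → (g ∨ (g → open))))) ∧ ((g → open) → (((y ∨ open) → g) ∧ ((¬(y ∨ open)) → (g ∨ (g → open))))))) ∧ ((g → open) → (((y ∨ open) → g) ∧ ((¬(y ∨ open)) → (g ∨ (g → open))))).
Check whether ((¬open) → ((¬open) → open)) ∧ g implies it.
Every state satisfying the precondition satisfies the weakest precondition: the implication holds.
Answer: valid


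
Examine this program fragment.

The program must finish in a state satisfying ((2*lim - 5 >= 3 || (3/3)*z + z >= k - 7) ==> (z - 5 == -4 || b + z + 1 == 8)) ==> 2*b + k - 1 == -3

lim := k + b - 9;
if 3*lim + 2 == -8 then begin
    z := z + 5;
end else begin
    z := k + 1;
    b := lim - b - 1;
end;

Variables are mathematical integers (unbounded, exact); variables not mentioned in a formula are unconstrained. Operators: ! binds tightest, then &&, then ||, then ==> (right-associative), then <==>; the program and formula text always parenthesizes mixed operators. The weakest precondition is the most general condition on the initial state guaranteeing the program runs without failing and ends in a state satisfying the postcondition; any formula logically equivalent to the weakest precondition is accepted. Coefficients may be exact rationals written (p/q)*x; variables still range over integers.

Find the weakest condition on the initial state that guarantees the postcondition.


Working backward. After the program, the postcondition ((2*lim - 5 >= 3 || (3/3)*z + z >= k - 7) ==> (z - 5 == -4 || b + z + 1 == 8)) ==> 2*b + k - 1 == -3 must hold; in canonical form it is ((2*lim >= 8 || 2*z >= k - 7) ==> (z == 1 || b + z == 7)) ==> 2*b + k == -2.
Then branch requires ((2*lim >= 8 || 2*z >= k - 17) ==> (z == -4 || b + z == 2)) ==> 2*b + k == -2; else branch requires ((2*lim >= 8 || k >= -9) ==> (k == 0 || k + lim == b + 7)) ==> k + 2*lim == 2*b.
Before the if: (3*lim == -10 ==> (((2*lim >= 8 || 2*z >= k - 17) ==> (z == -4 || b + z == 2)) ==> 2*b + k == -2)) && ((!(3*lim == -10)) ==> (((2*lim >= 8 || k >= -9) ==> (k == 0 || k + lim == b + 7)) ==> k + 2*lim == 2*b))
Before lim := k + b - 9: (3*b + 3*k == 17 ==> (((2*b + 2*k >= 26 || 2*z >= k - 17) ==> (z == -4 || b + z == 2)) ==> 2*b + k == -2)) && ((!(3*b + 3*k == 17)) ==> (((2*b + 2*k >= 26 || k >= -9) ==> (k == 0 || 2*k == 16)) ==> 3*k == 18))
Answer: WP = (3*b + 3*k == 17 ==> (((2*b + 2*k >= 26 || 2*z >= k - 17) ==> (z == -4 || b + z == 2)) ==> 2*b + k == -2)) && ((!(3*b + 3*k == 17)) ==> (((2*b + 2*k >= 26 || k >= -9) ==> (k == 0 || 2*k == 16)) ==> 3*k == 18))


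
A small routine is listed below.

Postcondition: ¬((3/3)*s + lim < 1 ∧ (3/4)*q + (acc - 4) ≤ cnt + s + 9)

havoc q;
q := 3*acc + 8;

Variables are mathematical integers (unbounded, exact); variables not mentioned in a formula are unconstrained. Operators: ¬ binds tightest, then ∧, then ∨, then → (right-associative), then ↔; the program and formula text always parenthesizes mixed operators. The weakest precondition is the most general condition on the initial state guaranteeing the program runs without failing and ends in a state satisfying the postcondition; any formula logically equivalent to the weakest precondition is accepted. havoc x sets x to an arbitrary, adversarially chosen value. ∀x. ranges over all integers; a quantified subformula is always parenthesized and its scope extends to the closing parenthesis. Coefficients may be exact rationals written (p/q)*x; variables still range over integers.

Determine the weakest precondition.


Working backward. After the program, the postcondition ¬((3/3)*s + lim < 1 ∧ (3/4)*q + (acc - 4) ≤ cnt + s + 9) must hold; in canonical form it is ¬(lim + s < 1 ∧ acc + (3/4)*q ≤ cnt + s + 13).
Before q := 3*acc + 8: ¬(lim + s < 1 ∧ (13/4)*acc ≤ cnt + s + 7)
Before havoc q: ¬(lim + s < 1 ∧ (13/4)*acc ≤ cnt + s + 7)
Answer: WP = ¬(lim + s < 1 ∧ (13/4)*acc ≤ cnt + s + 7)


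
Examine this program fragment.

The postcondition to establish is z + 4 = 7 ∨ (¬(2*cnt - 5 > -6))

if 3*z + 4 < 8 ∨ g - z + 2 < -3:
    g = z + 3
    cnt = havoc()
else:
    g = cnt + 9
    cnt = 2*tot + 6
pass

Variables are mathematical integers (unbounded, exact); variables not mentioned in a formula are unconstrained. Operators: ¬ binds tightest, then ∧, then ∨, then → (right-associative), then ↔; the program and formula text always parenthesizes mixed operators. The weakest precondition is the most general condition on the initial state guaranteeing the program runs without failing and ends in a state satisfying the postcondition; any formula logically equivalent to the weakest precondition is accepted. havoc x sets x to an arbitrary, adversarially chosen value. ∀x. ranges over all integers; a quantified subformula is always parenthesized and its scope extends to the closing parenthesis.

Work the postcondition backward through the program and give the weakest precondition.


Working backward. After the program, the postcondition z + 4 = 7 ∨ (¬(2*cnt - 5 > -6)) must hold; in canonical form it is z = 3 ∨ (¬(2*cnt > -1)).
Before skip: z = 3 ∨ (¬(2*cnt > -1))
Then branch requires ∀cnt_1. (z = 3 ∨ (¬(2*cnt_1 > -1))); else branch requires z = 3 ∨ (¬(4*tot > -13)).
Before the if: ((3*z < 4 ∨ g < z - 5) → (∀cnt_1. (z = 3 ∨ (¬(2*cnt_1 > -1))))) ∧ ((¬(3*z < 4 ∨ g < z - 5)) → (z = 3 ∨ (¬(4*tot > -13))))
Answer: WP = ((3*z < 4 ∨ g < z - 5) → (∀cnt_1. (z = 3 ∨ (¬(2*cnt_1 > -1))))) ∧ ((¬(3*z < 4 ∨ g < z - 5)) → (z = 3 ∨ (¬(4*tot > -13))))


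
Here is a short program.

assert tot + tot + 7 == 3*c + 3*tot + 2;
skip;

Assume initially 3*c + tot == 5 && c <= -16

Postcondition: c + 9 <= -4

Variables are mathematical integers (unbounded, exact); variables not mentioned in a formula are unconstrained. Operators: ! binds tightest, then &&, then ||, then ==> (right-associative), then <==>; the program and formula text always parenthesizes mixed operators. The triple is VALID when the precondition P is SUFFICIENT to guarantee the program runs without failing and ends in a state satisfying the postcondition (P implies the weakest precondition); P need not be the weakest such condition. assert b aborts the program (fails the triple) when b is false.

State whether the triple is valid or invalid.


Working backward. After the program, the postcondition c + 9 <= -4 must hold; in canonical form it is c <= -13.
Before skip: c <= -13
Before assert tot + tot + 7 == 3*c + 3*tot + 2: 3*c + tot == 5 && c <= -13
The weakest precondition is 3*c + tot == 5 && c <= -13.
Check whether 3*c + tot == 5 && c <= -16 implies it.
Every state satisfying the precondition satisfies the weakest precondition: the implication holds.
Answer: valid


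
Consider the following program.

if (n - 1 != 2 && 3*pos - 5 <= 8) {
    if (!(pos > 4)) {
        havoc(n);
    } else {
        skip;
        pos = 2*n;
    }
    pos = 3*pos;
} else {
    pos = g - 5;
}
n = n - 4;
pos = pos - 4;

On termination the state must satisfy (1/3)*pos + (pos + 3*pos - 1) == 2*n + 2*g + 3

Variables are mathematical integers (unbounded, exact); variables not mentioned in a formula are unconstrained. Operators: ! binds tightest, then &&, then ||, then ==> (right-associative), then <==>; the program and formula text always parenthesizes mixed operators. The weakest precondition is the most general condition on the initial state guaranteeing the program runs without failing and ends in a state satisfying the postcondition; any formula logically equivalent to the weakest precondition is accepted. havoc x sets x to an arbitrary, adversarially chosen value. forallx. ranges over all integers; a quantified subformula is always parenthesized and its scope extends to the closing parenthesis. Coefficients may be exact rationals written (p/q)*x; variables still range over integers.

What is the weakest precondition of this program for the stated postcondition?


Working backward. After the program, the postcondition (1/3)*pos + (pos + 3*pos - 1) == 2*n + 2*g + 3 must hold; in canonical form it is (13/3)*pos == 2*g + 2*n + 4.
Before pos := pos - 4: (13/3)*pos == 2*g + 2*n + 64/3
Before n := n - 4: (13/3)*pos == 2*g + 2*n + 40/3
Then branch requires ((!(pos > 4)) ==> (forall n_1. 13*pos == 2*g + 2*n_1 + 40/3)) && (pos > 4 ==> 24*n == 2*g + 40/3); else branch requires (7/3)*g == 2*n + 35.
Before the if: ((n != 3 && 3*pos <= 13) ==> (((!(pos > 4)) ==> (forall n_1. 13*pos == 2*g + 2*n_1 + 40/3)) && (pos > 4 ==> 24*n == 2*g + 40/3))) && ((!(n != 3 && 3*pos <= 13)) ==> (7/3)*g == 2*n + 35)
Answer: WP = ((n != 3 && 3*pos <= 13) ==> (((!(pos > 4)) ==> (forall n_1. 13*pos == 2*g + 2*n_1 + 40/3)) && (pos > 4 ==> 24*n == 2*g + 40/3))) && ((!(n != 3 && 3*pos <= 13)) ==> (7/3)*g == 2*n + 35)


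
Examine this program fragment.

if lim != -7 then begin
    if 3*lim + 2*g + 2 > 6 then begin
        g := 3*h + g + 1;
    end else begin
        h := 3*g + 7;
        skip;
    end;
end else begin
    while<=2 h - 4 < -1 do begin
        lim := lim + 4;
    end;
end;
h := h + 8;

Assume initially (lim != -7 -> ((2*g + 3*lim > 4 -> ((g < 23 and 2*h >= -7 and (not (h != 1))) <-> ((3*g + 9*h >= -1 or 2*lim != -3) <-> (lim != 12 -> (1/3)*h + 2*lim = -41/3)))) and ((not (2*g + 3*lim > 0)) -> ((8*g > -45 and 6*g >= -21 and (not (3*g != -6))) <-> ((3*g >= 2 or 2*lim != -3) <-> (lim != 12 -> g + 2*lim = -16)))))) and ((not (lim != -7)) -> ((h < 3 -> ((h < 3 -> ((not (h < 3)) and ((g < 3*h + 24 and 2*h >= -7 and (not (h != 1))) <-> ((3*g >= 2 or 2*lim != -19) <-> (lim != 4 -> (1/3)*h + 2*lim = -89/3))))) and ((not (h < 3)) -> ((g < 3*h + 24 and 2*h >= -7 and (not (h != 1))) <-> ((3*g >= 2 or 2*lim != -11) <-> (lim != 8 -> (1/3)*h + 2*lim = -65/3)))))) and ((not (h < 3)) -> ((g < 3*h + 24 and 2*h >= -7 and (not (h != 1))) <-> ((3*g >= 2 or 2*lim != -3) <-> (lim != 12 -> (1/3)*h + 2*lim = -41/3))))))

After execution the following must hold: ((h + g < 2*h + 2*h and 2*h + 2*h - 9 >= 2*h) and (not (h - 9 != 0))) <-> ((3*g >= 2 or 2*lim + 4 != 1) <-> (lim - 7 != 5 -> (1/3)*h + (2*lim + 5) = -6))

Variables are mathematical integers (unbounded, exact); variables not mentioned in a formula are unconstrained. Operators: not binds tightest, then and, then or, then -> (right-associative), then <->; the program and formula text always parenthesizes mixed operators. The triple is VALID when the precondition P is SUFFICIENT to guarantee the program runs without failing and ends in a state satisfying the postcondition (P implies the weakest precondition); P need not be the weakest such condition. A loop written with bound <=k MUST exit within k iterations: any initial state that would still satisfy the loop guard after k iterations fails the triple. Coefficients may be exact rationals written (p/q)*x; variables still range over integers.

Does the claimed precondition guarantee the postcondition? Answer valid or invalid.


Working backward. After the program, the postcondition ((h + g < 2*h + 2*h and 2*h + 2*h - 9 >= 2*h) and (not (h - 9 != 0))) <-> ((3*g >= 2 or 2*lim + 4 != 1) <-> (lim - 7 != 5 -> (1/3)*h + (2*lim + 5) = -6)) must hold; in canonical form it is (g < 3*h and 2*h >= 9 and (not (h != 9))) <-> ((3*g >= 2 or 2*lim != -3) <-> (lim != 12 -> (1/3)*h + 2*lim = -11)).
Before h := h + 8: (g < 3*h + 24 and 2*h >= -7 and (not (h != 1))) <-> ((3*g >= 2 or 2*lim != -3) <-> (lim != 12 -> (1/3)*h + 2*lim = -41/3))
Then branch requires (2*g + 3*lim > 4 -> ((g < 23 and 2*h >= -7 and (not (h != 1))) <-> ((3*g + 9*h >= -1 or 2*lim != -3) <-> (lim != 12 -> (1/3)*h + 2*lim = -41/3)))) and ((not (2*g + 3*lim > 4)) -> ((8*g > -45 and 6*g >= -21 and (not (3*g != -6))) <-> ((3*g >= 2 or 2*lim != -3) <-> (lim != 12 -> g + 2*lim = -16)))); else branch requires (h < 3 -> ((h < 3 -> ((not (h < 3)) and ((g < 3*h + 24 and 2*h >= -7 and (not (h != 1))) <-> ((3*g >= 2 or 2*lim != -19) <-> (lim != 4 -> (1/3)*h + 2*lim = -89/3))))) and ((not (h < 3)) -> ((g < 3*h + 24 and 2*h >= -7 and (not (h != 1))) <-> ((3*g >= 2 or 2*lim != -11) <-> (lim != 8 -> (1/3)*h + 2*lim = -65/3)))))) and ((not (h < 3)) -> ((g < 3*h + 24 and 2*h >= -7 and (not (h != 1))) <-> ((3*g >= 2 or 2*lim != -3) <-> (lim != 12 -> (1/3)*h + 2*lim = -41/3)))).
Before the if: (lim != -7 -> ((2*g + 3*lim > 4 -> ((g < 23 and 2*h >= -7 and (not (h != 1))) <-> ((3*g + 9*h >= -1 or 2*lim != -3) <-> (lim != 12 -> (1/3)*h + 2*lim = -41/3)))) and ((not (2*g + 3*lim > 4)) -> ((8*g > -45 and 6*g >= -21 and (not (3*g != -6))) <-> ((3*g >= 2 or 2*lim != -3) <-> (lim != 12 -> g + 2*lim = -16)))))) and ((not (lim != -7)) -> ((h < 3 -> ((h < 3 -> ((not (h < 3)) and ((g < 3*h + 24 and 2*h >= -7 and (not (h != 1))) <-> ((3*g >= 2 or 2*lim != -19) <-> (lim != 4 -> (1/3)*h + 2*lim = -89/3))))) and ((not (h < 3)) -> ((g < 3*h + 24 and 2*h >= -7 and (not (h != 1))) <-> ((3*g >= 2 or 2*lim != -11) <-> (lim != 8 -> (1/3)*h + 2*lim = -65/3)))))) and ((not (h < 3)) -> ((g < 3*h + 24 and 2*h >= -7 and (not (h != 1))) <-> ((3*g >= 2 or 2*lim != -3) <-> (lim != 12 -> (1/3)*h + 2*lim = -41/3))))))
The weakest precondition is (lim != -7 -> ((2*g + 3*lim > 4 -> ((g < 23 and 2*h >= -7 and (not (h != 1))) <-> ((3*g + 9*h >= -1 or 2*lim != -3) <-> (lim != 12 -> (1/3)*h + 2*lim = -41/3)))) and ((not (2*g + 3*lim > 4)) -> ((8*g > -45 and 6*g >= -21 and (not (3*g != -6))) <-> ((3*g >= 2 or 2*lim != -3) <-> (lim != 12 -> g + 2*lim = -16)))))) and ((not (lim != -7)) -> ((h < 3 -> ((h < 3 -> ((not (h < 3)) and ((g < 3*h + 24 and 2*h >= -7 and (not (h != 1))) <-> ((3*g >= 2 or 2*lim != -19) <-> (lim != 4 -> (1/3)*h + 2*lim = -89/3))))) and ((not (h < 3)) -> ((g < 3*h + 24 and 2*h >= -7 and (not (h != 1))) <-> ((3*g >= 2 or 2*lim != -11) <-> (lim != 8 -> (1/3)*h + 2*lim = -65/3)))))) and ((not (h < 3)) -> ((g < 3*h + 24 and 2*h >= -7 and (not (h != 1))) <-> ((3*g >= 2 or 2*lim != -3) <-> (lim != 12 -> (1/3)*h + 2*lim = -41/3)))))).
Check whether (lim != -7 -> ((2*g + 3*lim > 4 -> ((g < 23 and 2*h >= -7 and (not (h != 1))) <-> ((3*g + 9*h >= -1 or 2*lim != -3) <-> (lim != 12 -> (1/3)*h + 2*lim = -41/3)))) and ((not (2*g + 3*lim > 0)) -> ((8*g > -45 and 6*g >= -21 and (not (3*g != -6))) <-> ((3*g >= 2 or 2*lim != -3) <-> (lim != 12 -> g + 2*lim = -16)))))) and ((not (lim != -7)) -> ((h < 3 -> ((h < 3 -> ((not (h < 3)) and ((g < 3*h + 24 and 2*h >= -7 and (not (h != 1))) <-> ((3*g >= 2 or 2*lim != -19) <-> (lim != 4 -> (1/3)*h + 2*lim = -89/3))))) and ((not (h < 3)) -> ((g < 3*h + 24 and 2*h >= -7 and (not (h != 1))) <-> ((3*g >= 2 or 2*lim != -11) <-> (lim != 8 -> (1/3)*h + 2*lim = -65/3)))))) and ((not (h < 3)) -> ((g < 3*h + 24 and 2*h >= -7 and (not (h != 1))) <-> ((3*g >= 2 or 2*lim != -3) <-> (lim != 12 -> (1/3)*h + 2*lim = -41/3)))))) implies it.
Countermodel: at the initial state g = -2, h = 0, lim = 2, the precondition holds but the weakest precondition fails.
Answer: invalid


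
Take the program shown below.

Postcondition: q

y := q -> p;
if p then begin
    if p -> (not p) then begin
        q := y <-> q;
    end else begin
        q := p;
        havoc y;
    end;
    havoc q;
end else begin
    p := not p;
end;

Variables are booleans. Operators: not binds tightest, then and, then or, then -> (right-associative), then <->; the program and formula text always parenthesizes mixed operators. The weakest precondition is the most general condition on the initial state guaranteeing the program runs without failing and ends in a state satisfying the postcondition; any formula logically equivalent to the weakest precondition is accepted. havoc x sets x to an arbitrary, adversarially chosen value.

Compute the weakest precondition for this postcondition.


Working backward. After the program, q must hold.
Then branch requires false; else branch requires q.
Before the if: (not p) and ((not p) -> q)
Before y := q -> p: (not p) and ((not p) -> q)
Answer: WP = (not p) and ((not p) -> q)


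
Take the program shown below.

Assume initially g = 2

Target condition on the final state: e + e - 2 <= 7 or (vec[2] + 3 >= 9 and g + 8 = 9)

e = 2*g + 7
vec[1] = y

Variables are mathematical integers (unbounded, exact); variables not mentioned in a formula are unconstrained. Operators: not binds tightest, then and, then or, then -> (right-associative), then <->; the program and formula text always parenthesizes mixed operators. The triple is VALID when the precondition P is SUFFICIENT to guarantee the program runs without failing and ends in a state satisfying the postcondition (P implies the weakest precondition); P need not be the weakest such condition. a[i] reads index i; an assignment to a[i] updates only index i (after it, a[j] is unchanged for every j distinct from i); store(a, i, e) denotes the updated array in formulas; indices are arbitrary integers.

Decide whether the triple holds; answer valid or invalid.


Working backward. After the program, the postcondition e + e - 2 <= 7 or (vec[2] + 3 >= 9 and g + 8 = 9) must hold; in canonical form it is 2*e <= 9 or (vec[2] >= 6 and g = 1).
Before vec[1] := y: 2*e <= 9 or (vec[2] >= 6 and g = 1)
Before e := 2*g + 7: 4*g <= -5 or (vec[2] >= 6 and g = 1)
The weakest precondition is 4*g <= -5 or (vec[2] >= 6 and g = 1).
Check whether g = 2 implies it.
Countermodel: at the initial state g = 2, vec = {[2] = 0, elsewhere 0}, the precondition holds but the weakest precondition fails.
Answer: invalid


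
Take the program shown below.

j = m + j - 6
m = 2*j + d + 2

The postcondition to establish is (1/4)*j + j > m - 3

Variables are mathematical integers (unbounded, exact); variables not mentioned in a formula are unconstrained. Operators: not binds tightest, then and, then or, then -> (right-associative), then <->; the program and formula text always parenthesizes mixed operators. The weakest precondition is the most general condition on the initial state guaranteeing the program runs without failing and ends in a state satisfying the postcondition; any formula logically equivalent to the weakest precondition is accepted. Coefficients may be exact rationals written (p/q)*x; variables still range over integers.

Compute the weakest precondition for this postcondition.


Working backward. After the program, the postcondition (1/4)*j + j > m - 3 must hold; in canonical form it is (5/4)*j > m - 3.
Before m := 2*j + d + 2: d + (3/4)*j < 1
Before j := m + j - 6: d + (3/4)*j + (3/4)*m < 11/2
Answer: WP = d + (3/4)*j + (3/4)*m < 11/2


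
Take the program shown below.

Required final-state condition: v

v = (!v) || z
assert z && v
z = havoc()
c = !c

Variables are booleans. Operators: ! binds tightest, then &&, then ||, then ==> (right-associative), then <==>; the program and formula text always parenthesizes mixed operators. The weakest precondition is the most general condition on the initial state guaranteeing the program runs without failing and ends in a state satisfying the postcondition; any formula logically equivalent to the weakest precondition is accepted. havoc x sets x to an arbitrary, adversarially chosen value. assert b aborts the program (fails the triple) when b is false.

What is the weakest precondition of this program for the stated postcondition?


Working backward. After the program, v must hold.
Before c := !c: v
Before havoc z: v
Before assert z && v: z && v
Before v := (!v) || z: z && ((!v) || z)
Answer: WP = z && ((!v) || z)


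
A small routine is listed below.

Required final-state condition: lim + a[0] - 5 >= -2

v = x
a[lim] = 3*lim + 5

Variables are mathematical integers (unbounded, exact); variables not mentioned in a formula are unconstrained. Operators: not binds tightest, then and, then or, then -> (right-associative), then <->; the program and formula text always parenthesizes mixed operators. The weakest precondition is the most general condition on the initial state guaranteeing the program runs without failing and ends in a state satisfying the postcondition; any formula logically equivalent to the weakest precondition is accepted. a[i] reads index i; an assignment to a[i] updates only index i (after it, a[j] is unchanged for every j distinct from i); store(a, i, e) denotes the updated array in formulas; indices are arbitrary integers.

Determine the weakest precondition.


Working backward. After the program, the postcondition lim + a[0] - 5 >= -2 must hold; in canonical form it is a[0] + lim >= 3.
Before a[lim] := 3*lim + 5: store(a, lim, 3*lim + 5)[0] + lim >= 3
Before v := x: store(a, lim, 3*lim + 5)[0] + lim >= 3
Answer: WP = store(a, lim, 3*lim + 5)[0] + lim >= 3


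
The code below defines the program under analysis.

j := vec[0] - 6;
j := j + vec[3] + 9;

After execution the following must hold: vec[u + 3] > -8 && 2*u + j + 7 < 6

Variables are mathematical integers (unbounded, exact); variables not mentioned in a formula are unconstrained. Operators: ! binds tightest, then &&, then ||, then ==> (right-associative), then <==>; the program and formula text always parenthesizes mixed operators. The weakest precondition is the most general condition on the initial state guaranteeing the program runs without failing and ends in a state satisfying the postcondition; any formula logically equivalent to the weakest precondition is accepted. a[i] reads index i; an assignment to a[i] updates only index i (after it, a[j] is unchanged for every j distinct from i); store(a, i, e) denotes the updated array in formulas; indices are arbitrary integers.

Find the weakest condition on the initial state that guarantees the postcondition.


Working backward. After the program, the postcondition vec[u + 3] > -8 && 2*u + j + 7 < 6 must hold; in canonical form it is vec[u + 3] > -8 && j + 2*u < -1.
Before j := j + vec[3] + 9: vec[u + 3] > -8 && vec[3] + j + 2*u < -10
Before j := vec[0] - 6: vec[u + 3] > -8 && vec[0] + vec[3] + 2*u < -4
Answer: WP = vec[u + 3] > -8 && vec[0] + vec[3] + 2*u < -4
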